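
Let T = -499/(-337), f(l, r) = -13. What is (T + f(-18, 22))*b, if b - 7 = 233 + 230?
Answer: -1824540/337 ≈ -5414.1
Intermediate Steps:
T = 499/337 (T = -499*(-1/337) = 499/337 ≈ 1.4807)
b = 470 (b = 7 + (233 + 230) = 7 + 463 = 470)
(T + f(-18, 22))*b = (499/337 - 13)*470 = -3882/337*470 = -1824540/337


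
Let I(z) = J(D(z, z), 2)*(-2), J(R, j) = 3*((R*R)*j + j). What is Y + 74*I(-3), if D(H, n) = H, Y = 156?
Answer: -8724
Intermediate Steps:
J(R, j) = 3*j + 3*j*R² (J(R, j) = 3*(R²*j + j) = 3*(j*R² + j) = 3*(j + j*R²) = 3*j + 3*j*R²)
I(z) = -12 - 12*z² (I(z) = (3*2*(1 + z²))*(-2) = (6 + 6*z²)*(-2) = -12 - 12*z²)
Y + 74*I(-3) = 156 + 74*(-12 - 12*(-3)²) = 156 + 74*(-12 - 12*9) = 156 + 74*(-12 - 108) = 156 + 74*(-120) = 156 - 8880 = -8724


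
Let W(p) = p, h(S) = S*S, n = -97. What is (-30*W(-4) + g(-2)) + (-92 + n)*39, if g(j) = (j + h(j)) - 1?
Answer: -7250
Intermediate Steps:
h(S) = S²
g(j) = -1 + j + j² (g(j) = (j + j²) - 1 = -1 + j + j²)
(-30*W(-4) + g(-2)) + (-92 + n)*39 = (-30*(-4) + (-1 - 2 + (-2)²)) + (-92 - 97)*39 = (120 + (-1 - 2 + 4)) - 189*39 = (120 + 1) - 7371 = 121 - 7371 = -7250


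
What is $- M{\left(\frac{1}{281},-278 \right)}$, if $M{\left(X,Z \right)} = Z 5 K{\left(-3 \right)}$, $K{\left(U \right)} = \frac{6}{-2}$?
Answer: $-4170$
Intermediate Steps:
$K{\left(U \right)} = -3$ ($K{\left(U \right)} = 6 \left(- \frac{1}{2}\right) = -3$)
$M{\left(X,Z \right)} = - 15 Z$ ($M{\left(X,Z \right)} = Z 5 \left(-3\right) = 5 Z \left(-3\right) = - 15 Z$)
$- M{\left(\frac{1}{281},-278 \right)} = - \left(-15\right) \left(-278\right) = \left(-1\right) 4170 = -4170$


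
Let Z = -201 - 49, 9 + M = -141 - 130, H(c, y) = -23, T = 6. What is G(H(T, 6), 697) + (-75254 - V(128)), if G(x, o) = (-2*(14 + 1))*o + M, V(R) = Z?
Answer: -96194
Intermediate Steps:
M = -280 (M = -9 + (-141 - 130) = -9 - 271 = -280)
Z = -250
V(R) = -250
G(x, o) = -280 - 30*o (G(x, o) = (-2*(14 + 1))*o - 280 = (-2*15)*o - 280 = -30*o - 280 = -280 - 30*o)
G(H(T, 6), 697) + (-75254 - V(128)) = (-280 - 30*697) + (-75254 - 1*(-250)) = (-280 - 20910) + (-75254 + 250) = -21190 - 75004 = -96194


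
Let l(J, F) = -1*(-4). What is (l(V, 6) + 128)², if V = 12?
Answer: 17424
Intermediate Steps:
l(J, F) = 4
(l(V, 6) + 128)² = (4 + 128)² = 132² = 17424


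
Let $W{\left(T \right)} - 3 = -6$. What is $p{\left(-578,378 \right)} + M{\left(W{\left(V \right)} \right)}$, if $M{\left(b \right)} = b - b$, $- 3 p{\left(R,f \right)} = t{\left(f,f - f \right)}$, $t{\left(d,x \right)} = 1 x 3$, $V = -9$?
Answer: $0$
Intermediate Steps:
$t{\left(d,x \right)} = 3 x$ ($t{\left(d,x \right)} = x 3 = 3 x$)
$W{\left(T \right)} = -3$ ($W{\left(T \right)} = 3 - 6 = -3$)
$p{\left(R,f \right)} = 0$ ($p{\left(R,f \right)} = - \frac{3 \left(f - f\right)}{3} = - \frac{3 \cdot 0}{3} = \left(- \frac{1}{3}\right) 0 = 0$)
$M{\left(b \right)} = 0$
$p{\left(-578,378 \right)} + M{\left(W{\left(V \right)} \right)} = 0 + 0 = 0$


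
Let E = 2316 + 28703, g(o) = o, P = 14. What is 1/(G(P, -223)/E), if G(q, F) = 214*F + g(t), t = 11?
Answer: -31019/47711 ≈ -0.65014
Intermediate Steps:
G(q, F) = 11 + 214*F (G(q, F) = 214*F + 11 = 11 + 214*F)
E = 31019
1/(G(P, -223)/E) = 1/((11 + 214*(-223))/31019) = 1/((11 - 47722)*(1/31019)) = 1/(-47711*1/31019) = 1/(-47711/31019) = -31019/47711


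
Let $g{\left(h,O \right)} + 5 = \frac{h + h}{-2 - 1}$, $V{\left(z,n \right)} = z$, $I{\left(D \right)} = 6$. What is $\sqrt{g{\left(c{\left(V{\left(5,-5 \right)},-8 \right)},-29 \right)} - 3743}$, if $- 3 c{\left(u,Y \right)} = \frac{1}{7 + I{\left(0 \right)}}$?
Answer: $\frac{i \sqrt{5700682}}{39} \approx 61.221 i$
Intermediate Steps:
$c{\left(u,Y \right)} = - \frac{1}{39}$ ($c{\left(u,Y \right)} = - \frac{1}{3 \left(7 + 6\right)} = - \frac{1}{3 \cdot 13} = \left(- \frac{1}{3}\right) \frac{1}{13} = - \frac{1}{39}$)
$g{\left(h,O \right)} = -5 - \frac{2 h}{3}$ ($g{\left(h,O \right)} = -5 + \frac{h + h}{-2 - 1} = -5 + \frac{2 h}{-3} = -5 + 2 h \left(- \frac{1}{3}\right) = -5 - \frac{2 h}{3}$)
$\sqrt{g{\left(c{\left(V{\left(5,-5 \right)},-8 \right)},-29 \right)} - 3743} = \sqrt{\left(-5 - - \frac{2}{117}\right) - 3743} = \sqrt{\left(-5 + \frac{2}{117}\right) - 3743} = \sqrt{- \frac{583}{117} - 3743} = \sqrt{- \frac{438514}{117}} = \frac{i \sqrt{5700682}}{39}$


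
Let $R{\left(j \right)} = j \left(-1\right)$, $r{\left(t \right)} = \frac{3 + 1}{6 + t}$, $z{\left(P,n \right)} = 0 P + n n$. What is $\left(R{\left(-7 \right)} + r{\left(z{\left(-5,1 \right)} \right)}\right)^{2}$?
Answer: $\frac{2809}{49} \approx 57.327$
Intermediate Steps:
$z{\left(P,n \right)} = n^{2}$ ($z{\left(P,n \right)} = 0 + n^{2} = n^{2}$)
$r{\left(t \right)} = \frac{4}{6 + t}$
$R{\left(j \right)} = - j$
$\left(R{\left(-7 \right)} + r{\left(z{\left(-5,1 \right)} \right)}\right)^{2} = \left(\left(-1\right) \left(-7\right) + \frac{4}{6 + 1^{2}}\right)^{2} = \left(7 + \frac{4}{6 + 1}\right)^{2} = \left(7 + \frac{4}{7}\right)^{2} = \left(\frac{53}{7}\right)^{2} = \frac{2809}{49}$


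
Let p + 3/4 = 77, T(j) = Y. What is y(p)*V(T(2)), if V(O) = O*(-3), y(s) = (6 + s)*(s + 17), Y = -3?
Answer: 1104453/16 ≈ 69028.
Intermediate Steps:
T(j) = -3
p = 305/4 (p = -¾ + 77 = 305/4 ≈ 76.250)
y(s) = (6 + s)*(17 + s)
V(O) = -3*O
y(p)*V(T(2)) = (102 + (305/4)² + 23*(305/4))*(-3*(-3)) = (102 + 93025/16 + 7015/4)*9 = (122717/16)*9 = 1104453/16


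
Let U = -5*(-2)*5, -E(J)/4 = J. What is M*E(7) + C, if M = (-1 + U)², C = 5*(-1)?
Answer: -67233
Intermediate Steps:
E(J) = -4*J
U = 50 (U = 10*5 = 50)
C = -5
M = 2401 (M = (-1 + 50)² = 49² = 2401)
M*E(7) + C = 2401*(-4*7) - 5 = 2401*(-28) - 5 = -67228 - 5 = -67233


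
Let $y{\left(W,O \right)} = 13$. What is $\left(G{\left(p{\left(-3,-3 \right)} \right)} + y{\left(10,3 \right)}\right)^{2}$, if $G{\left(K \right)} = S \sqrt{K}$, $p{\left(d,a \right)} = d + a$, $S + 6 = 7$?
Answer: $\left(13 + i \sqrt{6}\right)^{2} \approx 163.0 + 63.687 i$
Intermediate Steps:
$S = 1$ ($S = -6 + 7 = 1$)
$p{\left(d,a \right)} = a + d$
$G{\left(K \right)} = \sqrt{K}$ ($G{\left(K \right)} = 1 \sqrt{K} = \sqrt{K}$)
$\left(G{\left(p{\left(-3,-3 \right)} \right)} + y{\left(10,3 \right)}\right)^{2} = \left(\sqrt{-3 - 3} + 13\right)^{2} = \left(\sqrt{-6} + 13\right)^{2} = \left(i \sqrt{6} + 13\right)^{2} = \left(13 + i \sqrt{6}\right)^{2}$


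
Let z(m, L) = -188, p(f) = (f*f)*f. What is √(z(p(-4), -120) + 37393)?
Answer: √37205 ≈ 192.89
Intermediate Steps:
p(f) = f³ (p(f) = f²*f = f³)
√(z(p(-4), -120) + 37393) = √(-188 + 37393) = √37205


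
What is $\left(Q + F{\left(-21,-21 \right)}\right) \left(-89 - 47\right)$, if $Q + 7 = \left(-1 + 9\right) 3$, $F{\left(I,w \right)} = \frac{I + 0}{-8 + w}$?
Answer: $- \frac{69904}{29} \approx -2410.5$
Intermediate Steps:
$F{\left(I,w \right)} = \frac{I}{-8 + w}$
$Q = 17$ ($Q = -7 + \left(-1 + 9\right) 3 = -7 + 8 \cdot 3 = -7 + 24 = 17$)
$\left(Q + F{\left(-21,-21 \right)}\right) \left(-89 - 47\right) = \left(17 - \frac{21}{-8 - 21}\right) \left(-89 - 47\right) = \left(17 - \frac{21}{-29}\right) \left(-89 - 47\right) = \left(17 - - \frac{21}{29}\right) \left(-136\right) = \left(17 + \frac{21}{29}\right) \left(-136\right) = \frac{514}{29} \left(-136\right) = - \frac{69904}{29}$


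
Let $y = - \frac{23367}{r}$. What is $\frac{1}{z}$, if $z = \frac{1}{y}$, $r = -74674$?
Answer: $\frac{23367}{74674} \approx 0.31292$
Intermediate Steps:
$y = \frac{23367}{74674}$ ($y = - \frac{23367}{-74674} = \left(-23367\right) \left(- \frac{1}{74674}\right) = \frac{23367}{74674} \approx 0.31292$)
$z = \frac{74674}{23367}$ ($z = \frac{1}{\frac{23367}{74674}} = \frac{74674}{23367} \approx 3.1957$)
$\frac{1}{z} = \frac{1}{\frac{74674}{23367}} = \frac{23367}{74674}$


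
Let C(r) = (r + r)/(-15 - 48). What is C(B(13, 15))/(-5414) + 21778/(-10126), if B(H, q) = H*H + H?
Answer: -265157069/123349869 ≈ -2.1496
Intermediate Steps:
B(H, q) = H + H² (B(H, q) = H² + H = H + H²)
C(r) = -2*r/63 (C(r) = (2*r)/(-63) = (2*r)*(-1/63) = -2*r/63)
C(B(13, 15))/(-5414) + 21778/(-10126) = -26*(1 + 13)/63/(-5414) + 21778/(-10126) = -26*14/63*(-1/5414) + 21778*(-1/10126) = -2/63*182*(-1/5414) - 10889/5063 = -52/9*(-1/5414) - 10889/5063 = 26/24363 - 10889/5063 = -265157069/123349869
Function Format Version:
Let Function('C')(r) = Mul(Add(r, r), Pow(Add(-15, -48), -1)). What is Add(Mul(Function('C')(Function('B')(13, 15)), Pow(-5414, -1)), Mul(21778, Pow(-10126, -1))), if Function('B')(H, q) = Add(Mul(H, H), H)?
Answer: Rational(-265157069, 123349869) ≈ -2.1496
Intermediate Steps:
Function('B')(H, q) = Add(H, Pow(H, 2)) (Function('B')(H, q) = Add(Pow(H, 2), H) = Add(H, Pow(H, 2)))
Function('C')(r) = Mul(Rational(-2, 63), r) (Function('C')(r) = Mul(Mul(2, r), Pow(-63, -1)) = Mul(Mul(2, r), Rational(-1, 63)) = Mul(Rational(-2, 63), r))
Add(Mul(Function('C')(Function('B')(13, 15)), Pow(-5414, -1)), Mul(21778, Pow(-10126, -1))) = Add(Mul(Mul(Rational(-2, 63), Mul(13, Add(1, 13))), Pow(-5414, -1)), Mul(21778, Pow(-10126, -1))) = Add(Mul(Mul(Rational(-2, 63), Mul(13, 14)), Rational(-1, 5414)), Mul(21778, Rational(-1, 10126))) = Add(Mul(Mul(Rational(-2, 63), 182), Rational(-1, 5414)), Rational(-10889, 5063)) = Add(Mul(Rational(-52, 9), Rational(-1, 5414)), Rational(-10889, 5063)) = Add(Rational(26, 24363), Rational(-10889, 5063)) = Rational(-265157069, 123349869)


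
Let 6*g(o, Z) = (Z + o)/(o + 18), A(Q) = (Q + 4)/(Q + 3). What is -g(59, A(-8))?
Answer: -299/2310 ≈ -0.12944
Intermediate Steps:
A(Q) = (4 + Q)/(3 + Q)
g(o, Z) = (Z + o)/(6*(18 + o)) (g(o, Z) = ((Z + o)/(o + 18))/6 = ((Z + o)/(18 + o))/6 = (Z + o)/(6*(18 + o)))
-g(59, A(-8)) = -((4 - 8)/(3 - 8) + 59)/(6*(18 + 59)) = -(-4/(-5) + 59)/(6*77) = -(-⅕*(-4) + 59)/(6*77) = -(⅘ + 59)/(6*77) = -299/(6*77*5) = -1*299/2310 = -299/2310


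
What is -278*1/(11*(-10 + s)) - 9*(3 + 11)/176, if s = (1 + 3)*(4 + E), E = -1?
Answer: -1175/88 ≈ -13.352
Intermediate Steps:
s = 12 (s = (1 + 3)*(4 - 1) = 4*3 = 12)
-278*1/(11*(-10 + s)) - 9*(3 + 11)/176 = -278*1/(11*(-10 + 12)) - 9*(3 + 11)/176 = -278/(2*11) - 9*14*(1/176) = -278/22 - 126*1/176 = -278*1/22 - 63/88 = -139/11 - 63/88 = -1175/88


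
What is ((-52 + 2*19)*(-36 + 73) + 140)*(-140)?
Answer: 52920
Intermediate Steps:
((-52 + 2*19)*(-36 + 73) + 140)*(-140) = ((-52 + 38)*37 + 140)*(-140) = (-14*37 + 140)*(-140) = (-518 + 140)*(-140) = -378*(-140) = 52920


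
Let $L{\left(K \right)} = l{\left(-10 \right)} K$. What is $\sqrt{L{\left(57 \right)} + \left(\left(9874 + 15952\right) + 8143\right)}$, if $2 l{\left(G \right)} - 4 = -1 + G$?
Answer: $\frac{\sqrt{135078}}{2} \approx 183.76$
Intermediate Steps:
$l{\left(G \right)} = \frac{3}{2} + \frac{G}{2}$ ($l{\left(G \right)} = 2 + \frac{-1 + G}{2} = 2 + \left(- \frac{1}{2} + \frac{G}{2}\right) = \frac{3}{2} + \frac{G}{2}$)
$L{\left(K \right)} = - \frac{7 K}{2}$ ($L{\left(K \right)} = \left(\frac{3}{2} + \frac{1}{2} \left(-10\right)\right) K = \left(\frac{3}{2} - 5\right) K = - \frac{7 K}{2}$)
$\sqrt{L{\left(57 \right)} + \left(\left(9874 + 15952\right) + 8143\right)} = \sqrt{\left(- \frac{7}{2}\right) 57 + \left(\left(9874 + 15952\right) + 8143\right)} = \sqrt{- \frac{399}{2} + \left(25826 + 8143\right)} = \sqrt{- \frac{399}{2} + 33969} = \sqrt{\frac{67539}{2}} = \frac{\sqrt{135078}}{2}$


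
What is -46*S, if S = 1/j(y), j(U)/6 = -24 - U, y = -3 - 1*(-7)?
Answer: 23/84 ≈ 0.27381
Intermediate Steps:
y = 4 (y = -3 + 7 = 4)
j(U) = -144 - 6*U (j(U) = 6*(-24 - U) = -144 - 6*U)
S = -1/168 (S = 1/(-144 - 6*4) = 1/(-144 - 24) = 1/(-168) = -1/168 ≈ -0.0059524)
-46*S = -46*(-1/168) = 23/84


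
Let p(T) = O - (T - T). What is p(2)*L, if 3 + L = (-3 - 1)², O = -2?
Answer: -26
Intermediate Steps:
p(T) = -2 (p(T) = -2 - (T - T) = -2 - 1*0 = -2 + 0 = -2)
L = 13 (L = -3 + (-3 - 1)² = -3 + (-4)² = -3 + 16 = 13)
p(2)*L = -2*13 = -26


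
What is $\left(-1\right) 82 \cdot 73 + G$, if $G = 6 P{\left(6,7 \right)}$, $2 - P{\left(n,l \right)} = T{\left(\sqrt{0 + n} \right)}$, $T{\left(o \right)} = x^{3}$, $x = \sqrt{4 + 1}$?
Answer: $-5974 - 30 \sqrt{5} \approx -6041.1$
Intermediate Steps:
$x = \sqrt{5} \approx 2.2361$
$T{\left(o \right)} = 5 \sqrt{5}$ ($T{\left(o \right)} = \left(\sqrt{5}\right)^{3} = 5 \sqrt{5}$)
$P{\left(n,l \right)} = 2 - 5 \sqrt{5}$
$G = 12 - 30 \sqrt{5}$ ($G = 6 \left(2 - 5 \sqrt{5}\right) = 12 - 30 \sqrt{5} \approx -55.082$)
$\left(-1\right) 82 \cdot 73 + G = \left(-1\right) 82 \cdot 73 + \left(12 - 30 \sqrt{5}\right) = \left(-82\right) 73 + \left(12 - 30 \sqrt{5}\right) = -5986 + \left(12 - 30 \sqrt{5}\right) = -5974 - 30 \sqrt{5}$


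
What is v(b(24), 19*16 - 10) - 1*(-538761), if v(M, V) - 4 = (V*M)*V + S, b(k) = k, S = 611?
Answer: 2613840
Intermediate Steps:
v(M, V) = 615 + M*V² (v(M, V) = 4 + ((V*M)*V + 611) = 4 + ((M*V)*V + 611) = 4 + (M*V² + 611) = 4 + (611 + M*V²) = 615 + M*V²)
v(b(24), 19*16 - 10) - 1*(-538761) = (615 + 24*(19*16 - 10)²) - 1*(-538761) = (615 + 24*(304 - 10)²) + 538761 = (615 + 24*294²) + 538761 = (615 + 24*86436) + 538761 = (615 + 2074464) + 538761 = 2075079 + 538761 = 2613840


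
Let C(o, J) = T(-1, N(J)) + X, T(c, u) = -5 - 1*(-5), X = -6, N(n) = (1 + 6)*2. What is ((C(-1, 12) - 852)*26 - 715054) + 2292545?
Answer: 1555183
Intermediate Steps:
N(n) = 14 (N(n) = 7*2 = 14)
T(c, u) = 0 (T(c, u) = -5 + 5 = 0)
C(o, J) = -6 (C(o, J) = 0 - 6 = -6)
((C(-1, 12) - 852)*26 - 715054) + 2292545 = ((-6 - 852)*26 - 715054) + 2292545 = (-858*26 - 715054) + 2292545 = (-22308 - 715054) + 2292545 = -737362 + 2292545 = 1555183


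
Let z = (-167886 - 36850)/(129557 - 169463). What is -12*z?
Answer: -409472/6651 ≈ -61.565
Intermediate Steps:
z = 102368/19953 (z = -204736/(-39906) = -204736*(-1/39906) = 102368/19953 ≈ 5.1305)
-12*z = -12*102368/19953 = -409472/6651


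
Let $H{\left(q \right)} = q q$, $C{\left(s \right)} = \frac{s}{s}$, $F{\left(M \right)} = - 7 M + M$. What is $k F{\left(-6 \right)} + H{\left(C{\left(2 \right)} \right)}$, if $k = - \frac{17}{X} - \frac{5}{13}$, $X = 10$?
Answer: $- \frac{4813}{65} \approx -74.046$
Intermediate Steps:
$F{\left(M \right)} = - 6 M$
$C{\left(s \right)} = 1$
$H{\left(q \right)} = q^{2}$
$k = - \frac{271}{130}$ ($k = - \frac{17}{10} - \frac{5}{13} = - \frac{271}{130} \approx -2.0846$)
$k F{\left(-6 \right)} + H{\left(C{\left(2 \right)} \right)} = - \frac{271 \left(\left(-6\right) \left(-6\right)\right)}{130} + 1^{2} = \left(- \frac{271}{130}\right) 36 + 1 = - \frac{4878}{65} + 1 = - \frac{4813}{65}$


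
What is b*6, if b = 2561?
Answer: 15366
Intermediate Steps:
b*6 = 2561*6 = 15366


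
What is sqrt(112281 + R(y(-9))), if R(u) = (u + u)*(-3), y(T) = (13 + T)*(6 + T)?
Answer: sqrt(112353) ≈ 335.19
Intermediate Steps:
y(T) = (6 + T)*(13 + T)
R(u) = -6*u (R(u) = (2*u)*(-3) = -6*u)
sqrt(112281 + R(y(-9))) = sqrt(112281 - 6*(78 + (-9)**2 + 19*(-9))) = sqrt(112281 - 6*(78 + 81 - 171)) = sqrt(112281 - 6*(-12)) = sqrt(112281 + 72) = sqrt(112353)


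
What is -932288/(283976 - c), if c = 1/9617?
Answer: -8965813696/2730997191 ≈ -3.2830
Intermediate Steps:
c = 1/9617 ≈ 0.00010398
-932288/(283976 - c) = -932288/(283976 - 1*1/9617) = -932288/(283976 - 1/9617) = -932288/2730997191/9617 = -932288*9617/2730997191 = -8965813696/2730997191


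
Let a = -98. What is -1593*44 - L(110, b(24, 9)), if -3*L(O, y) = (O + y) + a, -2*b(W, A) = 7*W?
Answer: -70116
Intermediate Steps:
b(W, A) = -7*W/2
L(O, y) = 98/3 - O/3 - y/3 (L(O, y) = -((O + y) - 98)/3 = -(-98 + O + y)/3 = 98/3 - O/3 - y/3)
-1593*44 - L(110, b(24, 9)) = -1593*44 - (98/3 - ⅓*110 - (-7)*24/6) = -70092 - (98/3 - 110/3 - ⅓*(-84)) = -70092 - (98/3 - 110/3 + 28) = -70092 - 1*24 = -70092 - 24 = -70116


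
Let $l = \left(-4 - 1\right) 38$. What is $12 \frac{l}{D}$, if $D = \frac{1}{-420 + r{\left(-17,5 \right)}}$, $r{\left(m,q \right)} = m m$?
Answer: $298680$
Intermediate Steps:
$r{\left(m,q \right)} = m^{2}$
$l = -190$ ($l = \left(-5\right) 38 = -190$)
$D = - \frac{1}{131}$ ($D = \frac{1}{-420 + \left(-17\right)^{2}} = \frac{1}{-420 + 289} = \frac{1}{-131} = - \frac{1}{131} \approx -0.0076336$)
$12 \frac{l}{D} = 12 \left(- \frac{190}{- \frac{1}{131}}\right) = 12 \left(\left(-190\right) \left(-131\right)\right) = 12 \cdot 24890 = 298680$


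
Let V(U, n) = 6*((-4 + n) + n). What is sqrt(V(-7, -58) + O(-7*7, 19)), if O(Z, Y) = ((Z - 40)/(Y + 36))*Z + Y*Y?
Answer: 2*I*sqrt(211530)/55 ≈ 16.725*I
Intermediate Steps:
O(Z, Y) = Y**2 + Z*(-40 + Z)/(36 + Y) (O(Z, Y) = ((-40 + Z)/(36 + Y))*Z + Y**2 = Z*(-40 + Z)/(36 + Y) + Y**2 = Y**2 + Z*(-40 + Z)/(36 + Y))
V(U, n) = -24 + 12*n (V(U, n) = 6*(-4 + 2*n) = -24 + 12*n)
sqrt(V(-7, -58) + O(-7*7, 19)) = sqrt((-24 + 12*(-58)) + (19**3 + (-7*7)**2 - (-280)*7 + 36*19**2)/(36 + 19)) = sqrt((-24 - 696) + (6859 + (-49)**2 - 40*(-49) + 36*361)/55) = sqrt(-720 + (6859 + 2401 + 1960 + 12996)/55) = sqrt(-720 + (1/55)*24216) = sqrt(-720 + 24216/55) = sqrt(-15384/55) = 2*I*sqrt(211530)/55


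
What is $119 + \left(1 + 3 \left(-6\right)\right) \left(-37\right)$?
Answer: $748$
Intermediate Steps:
$119 + \left(1 + 3 \left(-6\right)\right) \left(-37\right) = 119 + \left(1 - 18\right) \left(-37\right) = 119 - -629 = 119 + 629 = 748$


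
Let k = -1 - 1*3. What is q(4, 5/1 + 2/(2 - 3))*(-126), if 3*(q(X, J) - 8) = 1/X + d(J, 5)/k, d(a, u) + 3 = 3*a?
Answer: -1911/2 ≈ -955.50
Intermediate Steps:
d(a, u) = -3 + 3*a
k = -4 (k = -1 - 3 = -4)
q(X, J) = 33/4 - J/4 + 1/(3*X) (q(X, J) = 8 + (1/X + (-3 + 3*J)/(-4))/3 = 8 + (1/X + (-3 + 3*J)*(-¼))/3 = 8 + (1/X + (¾ - 3*J/4))/3 = 8 + (¾ + 1/X - 3*J/4)/3 = 8 + (¼ - J/4 + 1/(3*X)) = 33/4 - J/4 + 1/(3*X))
q(4, 5/1 + 2/(2 - 3))*(-126) = ((1/12)*(4 + 3*4*(33 - (5/1 + 2/(2 - 3))))/4)*(-126) = ((1/12)*(¼)*(4 + 3*4*(33 - (5*1 + 2/(-1)))))*(-126) = ((1/12)*(¼)*(4 + 3*4*(33 - (5 + 2*(-1)))))*(-126) = ((1/12)*(¼)*(4 + 3*4*(33 - (5 - 2))))*(-126) = ((1/12)*(¼)*(4 + 3*4*(33 - 1*3)))*(-126) = ((1/12)*(¼)*(4 + 3*4*(33 - 3)))*(-126) = ((1/12)*(¼)*(4 + 3*4*30))*(-126) = ((1/12)*(¼)*(4 + 360))*(-126) = ((1/12)*(¼)*364)*(-126) = (91/12)*(-126) = -1911/2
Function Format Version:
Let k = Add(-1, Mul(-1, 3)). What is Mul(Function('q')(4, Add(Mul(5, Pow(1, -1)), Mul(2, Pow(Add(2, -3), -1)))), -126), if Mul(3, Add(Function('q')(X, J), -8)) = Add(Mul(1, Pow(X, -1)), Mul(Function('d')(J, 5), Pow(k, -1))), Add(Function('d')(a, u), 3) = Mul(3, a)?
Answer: Rational(-1911, 2) ≈ -955.50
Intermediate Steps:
Function('d')(a, u) = Add(-3, Mul(3, a))
k = -4 (k = Add(-1, -3) = -4)
Function('q')(X, J) = Add(Rational(33, 4), Mul(Rational(-1, 4), J), Mul(Rational(1, 3), Pow(X, -1))) (Function('q')(X, J) = Add(8, Mul(Rational(1, 3), Add(Mul(1, Pow(X, -1)), Mul(Add(-3, Mul(3, J)), Pow(-4, -1))))) = Add(8, Mul(Rational(1, 3), Add(Pow(X, -1), Mul(Add(-3, Mul(3, J)), Rational(-1, 4))))) = Add(8, Mul(Rational(1, 3), Add(Pow(X, -1), Add(Rational(3, 4), Mul(Rational(-3, 4), J))))) = Add(8, Mul(Rational(1, 3), Add(Rational(3, 4), Pow(X, -1), Mul(Rational(-3, 4), J)))) = Add(8, Add(Rational(1, 4), Mul(Rational(-1, 4), J), Mul(Rational(1, 3), Pow(X, -1)))) = Add(Rational(33, 4), Mul(Rational(-1, 4), J), Mul(Rational(1, 3), Pow(X, -1))))
Mul(Function('q')(4, Add(Mul(5, Pow(1, -1)), Mul(2, Pow(Add(2, -3), -1)))), -126) = Mul(Mul(Rational(1, 12), Pow(4, -1), Add(4, Mul(3, 4, Add(33, Mul(-1, Add(Mul(5, Pow(1, -1)), Mul(2, Pow(Add(2, -3), -1)))))))), -126) = Mul(Mul(Rational(1, 12), Rational(1, 4), Add(4, Mul(3, 4, Add(33, Mul(-1, Add(Mul(5, 1), Mul(2, Pow(-1, -1)))))))), -126) = Mul(Mul(Rational(1, 12), Rational(1, 4), Add(4, Mul(3, 4, Add(33, Mul(-1, Add(5, Mul(2, -1))))))), -126) = Mul(Mul(Rational(1, 12), Rational(1, 4), Add(4, Mul(3, 4, Add(33, Mul(-1, Add(5, -2)))))), -126) = Mul(Mul(Rational(1, 12), Rational(1, 4), Add(4, Mul(3, 4, Add(33, Mul(-1, 3))))), -126) = Mul(Mul(Rational(1, 12), Rational(1, 4), Add(4, Mul(3, 4, Add(33, -3)))), -126) = Mul(Mul(Rational(1, 12), Rational(1, 4), Add(4, Mul(3, 4, 30))), -126) = Mul(Mul(Rational(1, 12), Rational(1, 4), Add(4, 360)), -126) = Mul(Mul(Rational(1, 12), Rational(1, 4), 364), -126) = Mul(Rational(91, 12), -126) = Rational(-1911, 2)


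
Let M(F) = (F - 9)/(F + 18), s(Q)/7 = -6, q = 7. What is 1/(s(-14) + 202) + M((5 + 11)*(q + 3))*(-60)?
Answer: -724711/14240 ≈ -50.893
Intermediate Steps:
s(Q) = -42 (s(Q) = 7*(-6) = -42)
M(F) = (-9 + F)/(18 + F)
1/(s(-14) + 202) + M((5 + 11)*(q + 3))*(-60) = 1/(-42 + 202) + ((-9 + (5 + 11)*(7 + 3))/(18 + (5 + 11)*(7 + 3)))*(-60) = 1/160 + ((-9 + 16*10)/(18 + 16*10))*(-60) = 1/160 + ((-9 + 160)/(18 + 160))*(-60) = 1/160 + (151/178)*(-60) = 1/160 - 4530/89 = -724711/14240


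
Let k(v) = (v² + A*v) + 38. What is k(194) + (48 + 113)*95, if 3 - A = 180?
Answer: 18631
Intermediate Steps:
A = -177 (A = 3 - 1*180 = 3 - 180 = -177)
k(v) = 38 + v² - 177*v (k(v) = (v² - 177*v) + 38 = 38 + v² - 177*v)
k(194) + (48 + 113)*95 = (38 + 194² - 177*194) + (48 + 113)*95 = (38 + 37636 - 34338) + 161*95 = 3336 + 15295 = 18631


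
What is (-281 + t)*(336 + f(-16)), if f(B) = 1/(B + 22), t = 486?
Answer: 413485/6 ≈ 68914.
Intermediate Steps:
f(B) = 1/(22 + B)
(-281 + t)*(336 + f(-16)) = (-281 + 486)*(336 + 1/(22 - 16)) = 205*(336 + 1/6) = 205*(336 + ⅙) = 205*(2017/6) = 413485/6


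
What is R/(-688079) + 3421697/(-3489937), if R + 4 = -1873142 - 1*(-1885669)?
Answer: -342586047302/343050337289 ≈ -0.99865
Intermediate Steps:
R = 12523 (R = -4 + (-1873142 - 1*(-1885669)) = -4 + (-1873142 + 1885669) = -4 + 12527 = 12523)
R/(-688079) + 3421697/(-3489937) = 12523/(-688079) + 3421697/(-3489937) = 12523*(-1/688079) + 3421697*(-1/3489937) = -1789/98297 - 3421697/3489937 = -342586047302/343050337289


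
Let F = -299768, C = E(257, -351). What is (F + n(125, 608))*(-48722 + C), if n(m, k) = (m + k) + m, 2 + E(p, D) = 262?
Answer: 14485776420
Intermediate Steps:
E(p, D) = 260 (E(p, D) = -2 + 262 = 260)
C = 260
n(m, k) = k + 2*m (n(m, k) = (k + m) + m = k + 2*m)
(F + n(125, 608))*(-48722 + C) = (-299768 + (608 + 2*125))*(-48722 + 260) = (-299768 + (608 + 250))*(-48462) = (-299768 + 858)*(-48462) = -298910*(-48462) = 14485776420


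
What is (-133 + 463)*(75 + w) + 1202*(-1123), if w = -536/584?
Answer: -96754118/73 ≈ -1.3254e+6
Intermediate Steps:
w = -67/73 (w = -536*1/584 = -67/73 ≈ -0.91781)
(-133 + 463)*(75 + w) + 1202*(-1123) = (-133 + 463)*(75 - 67/73) + 1202*(-1123) = 330*(5408/73) - 1349846 = 1784640/73 - 1349846 = -96754118/73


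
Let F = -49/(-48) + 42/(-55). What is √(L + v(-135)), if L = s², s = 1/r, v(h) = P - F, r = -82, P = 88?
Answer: √64249214865/27060 ≈ 9.3671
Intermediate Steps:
F = 679/2640 (F = -49*(-1/48) + 42*(-1/55) = 49/48 - 42/55 = 679/2640 ≈ 0.25720)
v(h) = 231641/2640 (v(h) = 88 - 1*679/2640 = 88 - 679/2640 = 231641/2640)
s = -1/82 (s = 1/(-82) = -1/82 ≈ -0.012195)
L = 1/6724 (L = (-1/82)² = 1/6724 ≈ 0.00014872)
√(L + v(-135)) = √(1/6724 + 231641/2640) = √(389389181/4437840) = √64249214865/27060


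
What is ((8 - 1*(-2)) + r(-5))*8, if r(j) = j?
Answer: 40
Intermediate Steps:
((8 - 1*(-2)) + r(-5))*8 = ((8 - 1*(-2)) - 5)*8 = ((8 + 2) - 5)*8 = (10 - 5)*8 = 5*8 = 40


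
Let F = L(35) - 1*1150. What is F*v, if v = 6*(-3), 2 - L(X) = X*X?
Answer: 42714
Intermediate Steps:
L(X) = 2 - X² (L(X) = 2 - X*X = 2 - X²)
F = -2373 (F = (2 - 1*35²) - 1*1150 = (2 - 1*1225) - 1150 = (2 - 1225) - 1150 = -1223 - 1150 = -2373)
v = -18
F*v = -2373*(-18) = 42714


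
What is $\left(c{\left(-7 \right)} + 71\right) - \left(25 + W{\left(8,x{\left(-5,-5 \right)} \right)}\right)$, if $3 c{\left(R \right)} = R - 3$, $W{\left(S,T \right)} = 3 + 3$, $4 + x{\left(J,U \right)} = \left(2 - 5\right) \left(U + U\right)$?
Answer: $\frac{110}{3} \approx 36.667$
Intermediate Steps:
$x{\left(J,U \right)} = -4 - 6 U$ ($x{\left(J,U \right)} = -4 + \left(2 - 5\right) \left(U + U\right) = -4 - 3 \cdot 2 U = -4 - 6 U$)
$W{\left(S,T \right)} = 6$
$c{\left(R \right)} = -1 + \frac{R}{3}$ ($c{\left(R \right)} = \frac{R - 3}{3} = \frac{-3 + R}{3} = -1 + \frac{R}{3}$)
$\left(c{\left(-7 \right)} + 71\right) - \left(25 + W{\left(8,x{\left(-5,-5 \right)} \right)}\right) = \left(\left(-1 + \frac{1}{3} \left(-7\right)\right) + 71\right) - 31 = \left(\left(-1 - \frac{7}{3}\right) + 71\right) - 31 = \left(- \frac{10}{3} + 71\right) - 31 = \frac{203}{3} - 31 = \frac{110}{3}$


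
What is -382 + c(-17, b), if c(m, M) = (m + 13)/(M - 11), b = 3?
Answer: -763/2 ≈ -381.50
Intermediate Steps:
c(m, M) = (13 + m)/(-11 + M)
-382 + c(-17, b) = -382 + (13 - 17)/(-11 + 3) = -382 - 4/(-8) = -382 - ⅛*(-4) = -382 + ½ = -763/2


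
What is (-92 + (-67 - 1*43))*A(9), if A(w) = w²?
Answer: -16362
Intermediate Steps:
(-92 + (-67 - 1*43))*A(9) = (-92 + (-67 - 1*43))*9² = (-92 + (-67 - 43))*81 = (-92 - 110)*81 = -202*81 = -16362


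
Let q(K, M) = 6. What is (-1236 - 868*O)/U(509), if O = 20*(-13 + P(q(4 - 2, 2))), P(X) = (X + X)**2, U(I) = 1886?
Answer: -1137698/943 ≈ -1206.5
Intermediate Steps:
P(X) = 4*X**2 (P(X) = (2*X)**2 = 4*X**2)
O = 2620 (O = 20*(-13 + 4*6**2) = 20*(-13 + 4*36) = 20*(-13 + 144) = 20*131 = 2620)
(-1236 - 868*O)/U(509) = (-1236 - 868*2620)/1886 = (-1236 - 2274160)*(1/1886) = -2275396*1/1886 = -1137698/943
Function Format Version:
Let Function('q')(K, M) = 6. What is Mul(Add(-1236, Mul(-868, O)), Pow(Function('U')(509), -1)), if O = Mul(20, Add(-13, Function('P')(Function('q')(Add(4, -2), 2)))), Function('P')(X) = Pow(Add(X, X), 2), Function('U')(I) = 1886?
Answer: Rational(-1137698, 943) ≈ -1206.5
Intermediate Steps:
Function('P')(X) = Mul(4, Pow(X, 2)) (Function('P')(X) = Pow(Mul(2, X), 2) = Mul(4, Pow(X, 2)))
O = 2620 (O = Mul(20, Add(-13, Mul(4, Pow(6, 2)))) = Mul(20, Add(-13, Mul(4, 36))) = Mul(20, Add(-13, 144)) = Mul(20, 131) = 2620)
Mul(Add(-1236, Mul(-868, O)), Pow(Function('U')(509), -1)) = Mul(Add(-1236, Mul(-868, 2620)), Pow(1886, -1)) = Mul(Add(-1236, -2274160), Rational(1, 1886)) = Mul(-2275396, Rational(1, 1886)) = Rational(-1137698, 943)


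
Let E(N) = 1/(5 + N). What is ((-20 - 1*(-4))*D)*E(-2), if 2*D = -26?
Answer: 208/3 ≈ 69.333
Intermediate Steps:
D = -13 (D = (½)*(-26) = -13)
((-20 - 1*(-4))*D)*E(-2) = ((-20 - 1*(-4))*(-13))/(5 - 2) = ((-20 + 4)*(-13))/3 = -16*(-13)*(⅓) = 208*(⅓) = 208/3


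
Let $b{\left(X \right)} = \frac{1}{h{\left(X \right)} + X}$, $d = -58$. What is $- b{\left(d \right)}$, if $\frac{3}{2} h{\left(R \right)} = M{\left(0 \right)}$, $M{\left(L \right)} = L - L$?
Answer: $\frac{1}{58} \approx 0.017241$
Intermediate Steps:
$M{\left(L \right)} = 0$
$h{\left(R \right)} = 0$ ($h{\left(R \right)} = \frac{2}{3} \cdot 0 = 0$)
$b{\left(X \right)} = \frac{1}{X}$ ($b{\left(X \right)} = \frac{1}{0 + X} = \frac{1}{X}$)
$- b{\left(d \right)} = - \frac{1}{-58} = \left(-1\right) \left(- \frac{1}{58}\right) = \frac{1}{58}$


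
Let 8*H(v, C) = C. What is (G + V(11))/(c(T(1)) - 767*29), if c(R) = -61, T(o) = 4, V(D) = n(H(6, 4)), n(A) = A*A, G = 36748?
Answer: -146993/89216 ≈ -1.6476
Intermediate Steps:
H(v, C) = C/8
n(A) = A²
V(D) = ¼ (V(D) = ((⅛)*4)² = (½)² = ¼)
(G + V(11))/(c(T(1)) - 767*29) = (36748 + ¼)/(-61 - 767*29) = 146993/(4*(-61 - 22243)) = (146993/4)/(-22304) = (146993/4)*(-1/22304) = -146993/89216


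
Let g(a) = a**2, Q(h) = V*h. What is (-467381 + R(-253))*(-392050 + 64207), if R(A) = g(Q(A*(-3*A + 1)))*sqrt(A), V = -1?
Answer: 153227589183 - 12120879734251200*I*sqrt(253) ≈ 1.5323e+11 - 1.9279e+17*I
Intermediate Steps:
Q(h) = -h
R(A) = A**(5/2)*(1 - 3*A)**2 (R(A) = (-A*(-3*A + 1))**2*sqrt(A) = (-A*(1 - 3*A))**2*sqrt(A) = (A**2*(1 - 3*A)**2)*sqrt(A) = A**(5/2)*(1 - 3*A)**2)
(-467381 + R(-253))*(-392050 + 64207) = (-467381 + (-253)**(5/2)*(-1 + 3*(-253))**2)*(-392050 + 64207) = (-467381 + (64009*I*sqrt(253))*(-1 - 759)**2)*(-327843) = (-467381 + (64009*I*sqrt(253))*(-760)**2)*(-327843) = (-467381 + (64009*I*sqrt(253))*577600)*(-327843) = (-467381 + 36971598400*I*sqrt(253))*(-327843) = 153227589183 - 12120879734251200*I*sqrt(253)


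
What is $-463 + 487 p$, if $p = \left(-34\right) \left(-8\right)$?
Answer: $132001$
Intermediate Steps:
$p = 272$
$-463 + 487 p = -463 + 487 \cdot 272 = -463 + 132464 = 132001$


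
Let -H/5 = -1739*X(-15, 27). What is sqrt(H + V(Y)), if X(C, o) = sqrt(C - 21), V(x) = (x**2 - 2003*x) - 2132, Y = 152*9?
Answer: sqrt(-870812 + 52170*I) ≈ 27.94 + 933.59*I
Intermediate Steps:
Y = 1368
V(x) = -2132 + x**2 - 2003*x
X(C, o) = sqrt(-21 + C)
H = 52170*I (H = -(-8695)*sqrt(-21 - 15) = -(-8695)*sqrt(-36) = -(-8695)*6*I = -(-52170)*I = 52170*I ≈ 52170.0*I)
sqrt(H + V(Y)) = sqrt(52170*I + (-2132 + 1368**2 - 2003*1368)) = sqrt(52170*I + (-2132 + 1871424 - 2740104)) = sqrt(52170*I - 870812) = sqrt(-870812 + 52170*I)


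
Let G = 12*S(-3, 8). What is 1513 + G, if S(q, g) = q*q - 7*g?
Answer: 949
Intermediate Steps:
S(q, g) = q**2 - 7*g
G = -564 (G = 12*((-3)**2 - 7*8) = 12*(9 - 56) = 12*(-47) = -564)
1513 + G = 1513 - 564 = 949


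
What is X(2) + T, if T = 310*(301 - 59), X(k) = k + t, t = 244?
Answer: 75266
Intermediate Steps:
X(k) = 244 + k (X(k) = k + 244 = 244 + k)
T = 75020 (T = 310*242 = 75020)
X(2) + T = (244 + 2) + 75020 = 246 + 75020 = 75266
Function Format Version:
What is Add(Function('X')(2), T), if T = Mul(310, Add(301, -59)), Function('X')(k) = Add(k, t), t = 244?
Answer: 75266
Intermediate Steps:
Function('X')(k) = Add(244, k) (Function('X')(k) = Add(k, 244) = Add(244, k))
T = 75020 (T = Mul(310, 242) = 75020)
Add(Function('X')(2), T) = Add(Add(244, 2), 75020) = Add(246, 75020) = 75266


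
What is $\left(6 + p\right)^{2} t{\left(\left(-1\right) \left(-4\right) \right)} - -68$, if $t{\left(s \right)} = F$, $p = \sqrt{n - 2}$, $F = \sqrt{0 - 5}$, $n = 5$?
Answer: $68 + i \sqrt{5} \left(6 + \sqrt{3}\right)^{2} \approx 68.0 + 133.68 i$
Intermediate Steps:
$F = i \sqrt{5}$ ($F = \sqrt{-5} = i \sqrt{5} \approx 2.2361 i$)
$p = \sqrt{3}$ ($p = \sqrt{5 - 2} = \sqrt{3} \approx 1.732$)
$t{\left(s \right)} = i \sqrt{5}$
$\left(6 + p\right)^{2} t{\left(\left(-1\right) \left(-4\right) \right)} - -68 = \left(6 + \sqrt{3}\right)^{2} i \sqrt{5} - -68 = i \sqrt{5} \left(6 + \sqrt{3}\right)^{2} + 68 = 68 + i \sqrt{5} \left(6 + \sqrt{3}\right)^{2}$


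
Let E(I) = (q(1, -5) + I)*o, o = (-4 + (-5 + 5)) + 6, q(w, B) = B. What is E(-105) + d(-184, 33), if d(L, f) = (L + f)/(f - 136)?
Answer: -22509/103 ≈ -218.53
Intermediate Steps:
o = 2 (o = (-4 + 0) + 6 = -4 + 6 = 2)
d(L, f) = (L + f)/(-136 + f)
E(I) = -10 + 2*I (E(I) = (-5 + I)*2 = -10 + 2*I)
E(-105) + d(-184, 33) = (-10 + 2*(-105)) + (-184 + 33)/(-136 + 33) = (-10 - 210) - 151/(-103) = -220 - 1/103*(-151) = -220 + 151/103 = -22509/103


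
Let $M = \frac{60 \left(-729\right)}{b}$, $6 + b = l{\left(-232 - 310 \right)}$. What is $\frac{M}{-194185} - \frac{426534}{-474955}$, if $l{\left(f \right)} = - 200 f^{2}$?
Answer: $\frac{486628954681040904}{541872057461376005} \approx 0.89805$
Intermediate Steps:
$b = -58752806$ ($b = -6 - 200 \left(-232 - 310\right)^{2} = -6 - 200 \left(-542\right)^{2} = -6 - 58752800 = -58752806$)
$M = \frac{21870}{29376403}$ ($M = \frac{60 \left(-729\right)}{-58752806} = \left(-43740\right) \left(- \frac{1}{58752806}\right) = \frac{21870}{29376403} \approx 0.00074448$)
$\frac{M}{-194185} - \frac{426534}{-474955} = \frac{21870}{29376403 \left(-194185\right)} - \frac{426534}{-474955} = \frac{21870}{29376403} \left(- \frac{1}{194185}\right) - - \frac{426534}{474955} = - \frac{4374}{1140891363311} + \frac{426534}{474955} = \frac{486628954681040904}{541872057461376005}$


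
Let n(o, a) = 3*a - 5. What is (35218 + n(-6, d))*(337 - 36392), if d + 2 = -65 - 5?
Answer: -1261816835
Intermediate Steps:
d = -72 (d = -2 + (-65 - 5) = -2 - 70 = -72)
n(o, a) = -5 + 3*a
(35218 + n(-6, d))*(337 - 36392) = (35218 + (-5 + 3*(-72)))*(337 - 36392) = (35218 + (-5 - 216))*(-36055) = (35218 - 221)*(-36055) = 34997*(-36055) = -1261816835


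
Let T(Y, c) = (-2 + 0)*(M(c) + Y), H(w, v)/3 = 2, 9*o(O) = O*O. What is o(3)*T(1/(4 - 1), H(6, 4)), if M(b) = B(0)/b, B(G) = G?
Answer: -2/3 ≈ -0.66667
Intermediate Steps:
M(b) = 0 (M(b) = 0/b = 0)
o(O) = O**2/9 (o(O) = (O*O)/9 = O**2/9)
H(w, v) = 6 (H(w, v) = 3*2 = 6)
T(Y, c) = -2*Y (T(Y, c) = (-2 + 0)*(0 + Y) = -2*Y)
o(3)*T(1/(4 - 1), H(6, 4)) = ((1/9)*3**2)*(-2/(4 - 1)) = ((1/9)*9)*(-2/3) = 1*(-2*1/3) = 1*(-2/3) = -2/3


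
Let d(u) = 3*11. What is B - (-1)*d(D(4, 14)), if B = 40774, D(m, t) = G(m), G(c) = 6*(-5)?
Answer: 40807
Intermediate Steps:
G(c) = -30
D(m, t) = -30
d(u) = 33
B - (-1)*d(D(4, 14)) = 40774 - (-1)*33 = 40774 - 1*(-33) = 40774 + 33 = 40807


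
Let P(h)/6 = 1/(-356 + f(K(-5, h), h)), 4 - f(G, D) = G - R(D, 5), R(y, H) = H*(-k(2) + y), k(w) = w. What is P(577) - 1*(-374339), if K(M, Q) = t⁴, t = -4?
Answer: 848626519/2267 ≈ 3.7434e+5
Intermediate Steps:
R(y, H) = H*(-2 + y) (R(y, H) = H*(-1*2 + y) = H*(-2 + y))
K(M, Q) = 256 (K(M, Q) = (-4)⁴ = 256)
f(G, D) = -6 - G + 5*D (f(G, D) = 4 - (G - 5*(-2 + D)) = 4 - (G - (-10 + 5*D)) = 4 - (G + (10 - 5*D)) = 4 - (10 + G - 5*D) = 4 + (-10 - G + 5*D) = -6 - G + 5*D)
P(h) = 6/(-618 + 5*h) (P(h) = 6/(-356 + (-6 - 1*256 + 5*h)) = 6/(-356 + (-6 - 256 + 5*h)) = 6/(-356 + (-262 + 5*h)) = 6/(-618 + 5*h))
P(577) - 1*(-374339) = 6/(-618 + 5*577) - 1*(-374339) = 6/(-618 + 2885) + 374339 = 6/2267 + 374339 = 848626519/2267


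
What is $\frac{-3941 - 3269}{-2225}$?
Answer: $\frac{1442}{445} \approx 3.2404$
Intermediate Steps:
$\frac{-3941 - 3269}{-2225} = \left(-7210\right) \left(- \frac{1}{2225}\right) = \frac{1442}{445}$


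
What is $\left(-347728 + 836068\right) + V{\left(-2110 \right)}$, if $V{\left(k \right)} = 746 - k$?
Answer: $491196$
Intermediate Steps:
$\left(-347728 + 836068\right) + V{\left(-2110 \right)} = \left(-347728 + 836068\right) + \left(746 - -2110\right) = 488340 + \left(746 + 2110\right) = 488340 + 2856 = 491196$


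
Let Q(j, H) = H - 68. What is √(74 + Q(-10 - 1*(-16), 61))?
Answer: √67 ≈ 8.1853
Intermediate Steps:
Q(j, H) = -68 + H
√(74 + Q(-10 - 1*(-16), 61)) = √(74 + (-68 + 61)) = √(74 - 7) = √67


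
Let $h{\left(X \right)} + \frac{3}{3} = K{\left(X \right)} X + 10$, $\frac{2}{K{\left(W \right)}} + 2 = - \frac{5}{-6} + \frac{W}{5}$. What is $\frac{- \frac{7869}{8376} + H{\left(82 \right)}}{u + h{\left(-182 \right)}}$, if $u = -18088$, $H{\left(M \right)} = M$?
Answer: $- \frac{2143393}{477786584} \approx -0.0044861$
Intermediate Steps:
$K{\left(W \right)} = \frac{2}{- \frac{7}{6} + \frac{W}{5}}$ ($K{\left(W \right)} = \frac{2}{-2 + \left(- \frac{5}{-6} + \frac{W}{5}\right)} = \frac{2}{-2 + \left(\left(-5\right) \left(- \frac{1}{6}\right) + W \frac{1}{5}\right)} = \frac{2}{-2 + \left(\frac{5}{6} + \frac{W}{5}\right)} = \frac{2}{- \frac{7}{6} + \frac{W}{5}}$)
$h{\left(X \right)} = 9 + \frac{60 X}{-35 + 6 X}$ ($h{\left(X \right)} = -1 + \left(\frac{60}{-35 + 6 X} X + 10\right) = -1 + \left(\frac{60 X}{-35 + 6 X} + 10\right) = -1 + \left(10 + \frac{60 X}{-35 + 6 X}\right) = 9 + \frac{60 X}{-35 + 6 X}$)
$\frac{- \frac{7869}{8376} + H{\left(82 \right)}}{u + h{\left(-182 \right)}} = \frac{- \frac{7869}{8376} + 82}{-18088 + \frac{3 \left(-105 + 38 \left(-182\right)\right)}{-35 + 6 \left(-182\right)}} = \frac{\left(-7869\right) \frac{1}{8376} + 82}{-18088 + \frac{3 \left(-105 - 6916\right)}{-35 - 1092}} = \frac{- \frac{2623}{2792} + 82}{-18088 + 3 \frac{1}{-1127} \left(-7021\right)} = \frac{226321}{2792 \left(-18088 + 3 \left(- \frac{1}{1127}\right) \left(-7021\right)\right)} = \frac{226321}{2792 \left(-18088 + \frac{3009}{161}\right)} = \frac{226321}{2792 \left(- \frac{2909159}{161}\right)} = \frac{226321}{2792} \left(- \frac{161}{2909159}\right) = - \frac{2143393}{477786584}$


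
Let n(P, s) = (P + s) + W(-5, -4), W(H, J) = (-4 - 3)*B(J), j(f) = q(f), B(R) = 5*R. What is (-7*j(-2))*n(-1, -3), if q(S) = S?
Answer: 1904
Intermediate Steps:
j(f) = f
W(H, J) = -35*J (W(H, J) = (-4 - 3)*(5*J) = -35*J)
n(P, s) = 140 + P + s (n(P, s) = (P + s) - 35*(-4) = (P + s) + 140 = 140 + P + s)
(-7*j(-2))*n(-1, -3) = (-7*(-2))*(140 - 1 - 3) = 14*136 = 1904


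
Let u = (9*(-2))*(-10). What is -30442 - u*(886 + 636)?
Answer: -304402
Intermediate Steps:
u = 180 (u = -18*(-10) = 180)
-30442 - u*(886 + 636) = -30442 - 180*(886 + 636) = -30442 - 180*1522 = -30442 - 1*273960 = -30442 - 273960 = -304402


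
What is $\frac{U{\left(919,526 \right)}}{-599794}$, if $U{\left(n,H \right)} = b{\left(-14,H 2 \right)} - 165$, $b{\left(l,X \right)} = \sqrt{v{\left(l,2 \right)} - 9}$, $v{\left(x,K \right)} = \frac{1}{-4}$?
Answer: $\frac{165}{599794} - \frac{i \sqrt{37}}{1199588} \approx 0.00027509 - 5.0707 \cdot 10^{-6} i$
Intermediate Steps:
$v{\left(x,K \right)} = - \frac{1}{4}$
$b{\left(l,X \right)} = \frac{i \sqrt{37}}{2}$ ($b{\left(l,X \right)} = \sqrt{- \frac{1}{4} - 9} = \sqrt{- \frac{37}{4}} = \frac{i \sqrt{37}}{2}$)
$U{\left(n,H \right)} = -165 + \frac{i \sqrt{37}}{2}$ ($U{\left(n,H \right)} = \frac{i \sqrt{37}}{2} - 165 = -165 + \frac{i \sqrt{37}}{2}$)
$\frac{U{\left(919,526 \right)}}{-599794} = \frac{-165 + \frac{i \sqrt{37}}{2}}{-599794} = \left(-165 + \frac{i \sqrt{37}}{2}\right) \left(- \frac{1}{599794}\right) = \frac{165}{599794} - \frac{i \sqrt{37}}{1199588}$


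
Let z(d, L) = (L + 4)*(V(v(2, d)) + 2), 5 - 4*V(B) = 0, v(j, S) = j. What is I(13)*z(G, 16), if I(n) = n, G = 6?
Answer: 845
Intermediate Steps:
V(B) = 5/4 (V(B) = 5/4 - ¼*0 = 5/4 + 0 = 5/4)
z(d, L) = 13 + 13*L/4 (z(d, L) = (L + 4)*(5/4 + 2) = (4 + L)*(13/4) = 13 + 13*L/4)
I(13)*z(G, 16) = 13*(13 + (13/4)*16) = 13*(13 + 52) = 13*65 = 845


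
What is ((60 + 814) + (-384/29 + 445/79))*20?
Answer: 39698060/2291 ≈ 17328.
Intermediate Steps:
((60 + 814) + (-384/29 + 445/79))*20 = (874 + (-384*1/29 + 445*(1/79)))*20 = (874 + (-384/29 + 445/79))*20 = (874 - 17431/2291)*20 = (1984903/2291)*20 = 39698060/2291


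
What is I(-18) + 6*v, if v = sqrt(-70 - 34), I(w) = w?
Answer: -18 + 12*I*sqrt(26) ≈ -18.0 + 61.188*I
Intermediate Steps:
v = 2*I*sqrt(26) (v = sqrt(-104) = 2*I*sqrt(26) ≈ 10.198*I)
I(-18) + 6*v = -18 + 6*(2*I*sqrt(26)) = -18 + 12*I*sqrt(26)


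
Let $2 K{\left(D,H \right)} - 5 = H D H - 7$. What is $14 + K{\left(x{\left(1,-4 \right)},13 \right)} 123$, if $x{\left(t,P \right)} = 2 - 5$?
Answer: $- \frac{62579}{2} \approx -31290.0$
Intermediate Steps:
$x{\left(t,P \right)} = -3$ ($x{\left(t,P \right)} = 2 - 5 = -3$)
$K{\left(D,H \right)} = -1 + \frac{D H^{2}}{2}$ ($K{\left(D,H \right)} = \frac{5}{2} + \frac{H D H - 7}{2} = \frac{5}{2} + \frac{D H H - 7}{2} = \frac{5}{2} + \frac{D H^{2} - 7}{2} = \frac{5}{2} + \frac{-7 + D H^{2}}{2} = \frac{5}{2} + \left(- \frac{7}{2} + \frac{D H^{2}}{2}\right) = -1 + \frac{D H^{2}}{2}$)
$14 + K{\left(x{\left(1,-4 \right)},13 \right)} 123 = 14 + \left(-1 + \frac{1}{2} \left(-3\right) 13^{2}\right) 123 = 14 + \left(-1 + \frac{1}{2} \left(-3\right) 169\right) 123 = 14 + \left(-1 - \frac{507}{2}\right) 123 = 14 - \frac{62607}{2} = - \frac{62579}{2}$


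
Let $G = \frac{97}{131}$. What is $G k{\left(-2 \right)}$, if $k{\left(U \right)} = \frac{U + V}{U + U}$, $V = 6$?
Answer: $- \frac{97}{131} \approx -0.74046$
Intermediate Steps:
$G = \frac{97}{131}$ ($G = 97 \cdot \frac{1}{131} = \frac{97}{131} \approx 0.74046$)
$k{\left(U \right)} = \frac{6 + U}{2 U}$ ($k{\left(U \right)} = \frac{U + 6}{U + U} = \frac{6 + U}{2 U}$)
$G k{\left(-2 \right)} = \frac{97 \frac{6 - 2}{2 \left(-2\right)}}{131} = \frac{97 \cdot \frac{1}{2} \left(- \frac{1}{2}\right) 4}{131} = \frac{97}{131} \left(-1\right) = - \frac{97}{131}$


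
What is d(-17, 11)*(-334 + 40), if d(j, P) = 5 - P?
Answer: 1764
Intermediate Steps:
d(-17, 11)*(-334 + 40) = (5 - 1*11)*(-334 + 40) = (5 - 11)*(-294) = -6*(-294) = 1764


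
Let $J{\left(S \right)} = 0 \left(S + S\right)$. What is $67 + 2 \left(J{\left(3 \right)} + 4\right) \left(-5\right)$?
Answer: $27$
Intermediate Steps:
$J{\left(S \right)} = 0$ ($J{\left(S \right)} = 0 \cdot 2 S = 0$)
$67 + 2 \left(J{\left(3 \right)} + 4\right) \left(-5\right) = 67 + 2 \left(0 + 4\right) \left(-5\right) = 67 + 2 \cdot 4 \left(-5\right) = 67 + 2 \left(-20\right) = 67 - 40 = 27$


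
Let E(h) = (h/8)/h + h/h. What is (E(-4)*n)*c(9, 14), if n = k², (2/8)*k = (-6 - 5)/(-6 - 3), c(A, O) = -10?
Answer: -2420/9 ≈ -268.89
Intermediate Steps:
k = 44/9 (k = 4*((-6 - 5)/(-6 - 3)) = 4*(-11/(-9)) = 4*(-11*(-⅑)) = 4*(11/9) = 44/9 ≈ 4.8889)
E(h) = 9/8 (E(h) = (h*(⅛))/h + 1 = (h/8)/h + 1 = ⅛ + 1 = 9/8)
n = 1936/81 (n = (44/9)² = 1936/81 ≈ 23.901)
(E(-4)*n)*c(9, 14) = ((9/8)*(1936/81))*(-10) = (242/9)*(-10) = -2420/9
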